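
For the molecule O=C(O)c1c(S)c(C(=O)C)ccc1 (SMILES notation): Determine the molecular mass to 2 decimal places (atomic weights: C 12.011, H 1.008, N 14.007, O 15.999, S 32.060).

First, the molecular formula is C9H8O3S (counting implicit H from valence).
  C: 9 × 12.011 = 108.099
  H: 8 × 1.008 = 8.064
  O: 3 × 15.999 = 47.997
  S: 1 × 32.060 = 32.060
Sum: 9×12.011 + 8×1.008 + 3×15.999 + 1×32.060 = 196.220 → 196.22 g/mol.

196.22 g/mol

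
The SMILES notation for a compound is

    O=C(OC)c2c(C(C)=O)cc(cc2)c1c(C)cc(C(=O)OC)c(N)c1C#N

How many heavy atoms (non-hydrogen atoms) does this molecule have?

27

Every atom symbol written in the SMILES (organic subset) is one heavy atom; implicit H are not written.
Heavy atoms by element → C:20, N:2, O:5.
Total: 27.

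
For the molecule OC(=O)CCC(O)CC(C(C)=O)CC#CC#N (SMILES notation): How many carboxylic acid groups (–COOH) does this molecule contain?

1

The carboxylic acid motif appears at heavy-atom position 2 in the SMILES.
Other groups present: 1 alkyne, 1 hydroxyl, 1 ketone, 1 nitrile.
Carboxylic acid count: 1.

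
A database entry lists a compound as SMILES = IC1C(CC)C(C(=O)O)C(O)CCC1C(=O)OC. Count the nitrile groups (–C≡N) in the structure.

0

Scan the SMILES for the nitrile motif — none present.
Groups that are present: 1 carboxylic acid, 1 ester, 1 hydroxyl.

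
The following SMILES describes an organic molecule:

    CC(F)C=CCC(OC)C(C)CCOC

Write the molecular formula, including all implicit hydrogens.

Walk through each heavy atom and fill implicit hydrogens from standard valence (C 4, N 3, O 2, S 2, halogen 1):
  atom 1: C, bond orders sum to 1 (valence 4) → 3 H
  atom 2: C, bond orders sum to 3 (valence 4) → 1 H
  atom 3: F (halogen, monovalent) → 0 H
  atom 4: C, bond orders sum to 3 (valence 4) → 1 H
  atom 5: C, bond orders sum to 3 (valence 4) → 1 H
  atom 6: C, bond orders sum to 2 (valence 4) → 2 H
  atom 7: C, bond orders sum to 3 (valence 4) → 1 H
  atom 8: O, bond orders sum to 2 (valence 2) → 0 H
  atom 9: C, bond orders sum to 1 (valence 4) → 3 H
  atom 10: C, bond orders sum to 3 (valence 4) → 1 H
  atom 11: C, bond orders sum to 1 (valence 4) → 3 H
  atom 12: C, bond orders sum to 2 (valence 4) → 2 H
  atom 13: C, bond orders sum to 2 (valence 4) → 2 H
  atom 14: O, bond orders sum to 2 (valence 2) → 0 H
  atom 15: C, bond orders sum to 1 (valence 4) → 3 H
Totals → C:12, H:23, F:1, O:2.

C12H23FO2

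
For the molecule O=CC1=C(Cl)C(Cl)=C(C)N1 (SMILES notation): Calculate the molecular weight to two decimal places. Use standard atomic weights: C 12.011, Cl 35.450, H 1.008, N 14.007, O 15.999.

178.01 g/mol

First, the molecular formula is C6H5Cl2NO (counting implicit H from valence).
  C: 6 × 12.011 = 72.066
  Cl: 2 × 35.450 = 70.900
  H: 5 × 1.008 = 5.040
  N: 1 × 14.007 = 14.007
  O: 1 × 15.999 = 15.999
Sum: 6×12.011 + 2×35.450 + 5×1.008 + 1×14.007 + 1×15.999 = 178.012 → 178.01 g/mol.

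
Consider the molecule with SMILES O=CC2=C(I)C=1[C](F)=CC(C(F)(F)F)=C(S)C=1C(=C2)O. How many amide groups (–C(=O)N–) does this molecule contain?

Scan the SMILES for the amide motif — none present.
Groups that are present: 1 aldehyde, 1 hydroxyl, 1 thiol.

0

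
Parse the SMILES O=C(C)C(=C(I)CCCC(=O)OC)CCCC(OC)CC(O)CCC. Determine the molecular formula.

Walk through each heavy atom and fill implicit hydrogens from standard valence (C 4, N 3, O 2, S 2, halogen 1):
  atom 1: O, bond orders sum to 2 (valence 2) → 0 H
  atom 2: C, bond orders sum to 4 (valence 4) → 0 H
  atom 3: C, bond orders sum to 1 (valence 4) → 3 H
  atom 4: C, bond orders sum to 4 (valence 4) → 0 H
  atom 5: C, bond orders sum to 4 (valence 4) → 0 H
  atom 6: I (halogen, monovalent) → 0 H
  atom 7: C, bond orders sum to 2 (valence 4) → 2 H
  atom 8: C, bond orders sum to 2 (valence 4) → 2 H
  atom 9: C, bond orders sum to 2 (valence 4) → 2 H
  atom 10: C, bond orders sum to 4 (valence 4) → 0 H
  atom 11: O, bond orders sum to 2 (valence 2) → 0 H
  atom 12: O, bond orders sum to 2 (valence 2) → 0 H
  atom 13: C, bond orders sum to 1 (valence 4) → 3 H
  atom 14: C, bond orders sum to 2 (valence 4) → 2 H
  atom 15: C, bond orders sum to 2 (valence 4) → 2 H
  atom 16: C, bond orders sum to 2 (valence 4) → 2 H
  atom 17: C, bond orders sum to 3 (valence 4) → 1 H
  atom 18: O, bond orders sum to 2 (valence 2) → 0 H
  atom 19: C, bond orders sum to 1 (valence 4) → 3 H
  atom 20: C, bond orders sum to 2 (valence 4) → 2 H
  atom 21: C, bond orders sum to 3 (valence 4) → 1 H
  atom 22: O, bond orders sum to 1 (valence 2) → 1 H
  atom 23: C, bond orders sum to 2 (valence 4) → 2 H
  atom 24: C, bond orders sum to 2 (valence 4) → 2 H
  atom 25: C, bond orders sum to 1 (valence 4) → 3 H
Totals → C:19, H:33, I:1, O:5.

C19H33IO5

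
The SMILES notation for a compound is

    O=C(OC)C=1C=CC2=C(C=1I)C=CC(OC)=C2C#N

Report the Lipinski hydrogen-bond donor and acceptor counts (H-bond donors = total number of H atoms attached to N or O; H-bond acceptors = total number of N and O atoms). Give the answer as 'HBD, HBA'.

0, 4

Donors: find every N or O and count the H atoms it carries.
  atom 1 (O): bond orders sum to 2 → 0 H
  atom 3 (O): bond orders sum to 2 → 0 H
  atom 15 (O): bond orders sum to 2 → 0 H
  atom 19 (N): bond orders sum to 3 → 0 H
Lipinski HBD = 0.
Acceptors: N atoms = 1, O atoms = 3 → HBA = 4.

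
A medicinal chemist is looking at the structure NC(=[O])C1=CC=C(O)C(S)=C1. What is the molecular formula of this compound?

C7H7NO2S

Walk through each heavy atom and fill implicit hydrogens from standard valence (C 4, N 3, O 2, S 2, halogen 1):
  atom 1: N, bond orders sum to 1 (valence 3) → 2 H
  atom 2: C, bond orders sum to 4 (valence 4) → 0 H
  atom 3: O with explicit H count 0
  atom 4: C, bond orders sum to 4 (valence 4) → 0 H
  atom 5: C, bond orders sum to 3 (valence 4) → 1 H
  atom 6: C, bond orders sum to 3 (valence 4) → 1 H
  atom 7: C, bond orders sum to 4 (valence 4) → 0 H
  atom 8: O, bond orders sum to 1 (valence 2) → 1 H
  atom 9: C, bond orders sum to 4 (valence 4) → 0 H
  atom 10: S, bond orders sum to 1 (valence 2) → 1 H
  atom 11: C, bond orders sum to 3 (valence 4) → 1 H
Totals → C:7, H:7, N:1, O:2, S:1.
In Hill order: C7H7NO2S.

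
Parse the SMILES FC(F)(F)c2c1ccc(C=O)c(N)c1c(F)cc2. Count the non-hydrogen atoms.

18

Every atom symbol written in the SMILES (organic subset) is one heavy atom; implicit H are not written.
Heavy atoms by element → C:12, F:4, N:1, O:1.
Total: 18.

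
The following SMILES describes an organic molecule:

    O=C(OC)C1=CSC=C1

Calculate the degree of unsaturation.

4

Molecular formula: C6H6O2S.
DoU = (2C + 2 + N − H − X) / 2, where X is the halogen count and O/S are ignored.
    = (2·6 + 2 + 0 − 6 − 0) / 2 = 8 / 2 = 4.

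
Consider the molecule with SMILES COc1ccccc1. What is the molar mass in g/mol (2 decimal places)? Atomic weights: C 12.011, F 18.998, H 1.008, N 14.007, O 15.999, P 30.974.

108.14 g/mol

First, the molecular formula is C7H8O (counting implicit H from valence).
  C: 7 × 12.011 = 84.077
  H: 8 × 1.008 = 8.064
  O: 1 × 15.999 = 15.999
Sum: 7×12.011 + 8×1.008 + 1×15.999 = 108.140 → 108.14 g/mol.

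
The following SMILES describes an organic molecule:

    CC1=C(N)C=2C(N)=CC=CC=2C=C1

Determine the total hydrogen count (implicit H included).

12

Walk through each heavy atom and fill implicit hydrogens from standard valence (C 4, N 3, O 2, S 2, halogen 1):
  atom 1: C, bond orders sum to 1 (valence 4) → 3 H
  atom 2: C, bond orders sum to 4 (valence 4) → 0 H
  atom 3: C, bond orders sum to 4 (valence 4) → 0 H
  atom 4: N, bond orders sum to 1 (valence 3) → 2 H
  atom 5: C, bond orders sum to 4 (valence 4) → 0 H
  atom 6: C, bond orders sum to 4 (valence 4) → 0 H
  atom 7: N, bond orders sum to 1 (valence 3) → 2 H
  atom 8: C, bond orders sum to 3 (valence 4) → 1 H
  atom 9: C, bond orders sum to 3 (valence 4) → 1 H
  atom 10: C, bond orders sum to 3 (valence 4) → 1 H
  atom 11: C, bond orders sum to 4 (valence 4) → 0 H
  atom 12: C, bond orders sum to 3 (valence 4) → 1 H
  atom 13: C, bond orders sum to 3 (valence 4) → 1 H
Total hydrogens: 12.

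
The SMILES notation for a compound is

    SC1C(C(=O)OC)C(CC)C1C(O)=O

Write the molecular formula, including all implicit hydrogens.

Walk through each heavy atom and fill implicit hydrogens from standard valence (C 4, N 3, O 2, S 2, halogen 1):
  atom 1: S, bond orders sum to 1 (valence 2) → 1 H
  atom 2: C, bond orders sum to 3 (valence 4) → 1 H
  atom 3: C, bond orders sum to 3 (valence 4) → 1 H
  atom 4: C, bond orders sum to 4 (valence 4) → 0 H
  atom 5: O, bond orders sum to 2 (valence 2) → 0 H
  atom 6: O, bond orders sum to 2 (valence 2) → 0 H
  atom 7: C, bond orders sum to 1 (valence 4) → 3 H
  atom 8: C, bond orders sum to 3 (valence 4) → 1 H
  atom 9: C, bond orders sum to 2 (valence 4) → 2 H
  atom 10: C, bond orders sum to 1 (valence 4) → 3 H
  atom 11: C, bond orders sum to 3 (valence 4) → 1 H
  atom 12: C, bond orders sum to 4 (valence 4) → 0 H
  atom 13: O, bond orders sum to 1 (valence 2) → 1 H
  atom 14: O, bond orders sum to 2 (valence 2) → 0 H
Totals → C:9, H:14, O:4, S:1.
In Hill order: C9H14O4S.

C9H14O4S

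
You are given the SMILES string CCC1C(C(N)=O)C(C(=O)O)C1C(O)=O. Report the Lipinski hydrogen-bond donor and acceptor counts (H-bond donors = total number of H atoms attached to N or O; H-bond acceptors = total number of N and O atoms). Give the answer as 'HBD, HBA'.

Donors: find every N or O and count the H atoms it carries.
  atom 6 (N): bond orders sum to 1 → 2 H
  atom 7 (O): bond orders sum to 2 → 0 H
  atom 10 (O): bond orders sum to 2 → 0 H
  atom 11 (O): bond orders sum to 1 → 1 H
  atom 14 (O): bond orders sum to 1 → 1 H
  atom 15 (O): bond orders sum to 2 → 0 H
Lipinski HBD = 4.
Acceptors: N atoms = 1, O atoms = 5 → HBA = 6.

4, 6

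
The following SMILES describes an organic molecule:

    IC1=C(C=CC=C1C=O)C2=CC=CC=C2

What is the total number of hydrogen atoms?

Walk through each heavy atom and fill implicit hydrogens from standard valence (C 4, N 3, O 2, S 2, halogen 1):
  atom 1: I (halogen, monovalent) → 0 H
  atom 2: C, bond orders sum to 4 (valence 4) → 0 H
  atom 3: C, bond orders sum to 4 (valence 4) → 0 H
  atom 4: C, bond orders sum to 3 (valence 4) → 1 H
  atom 5: C, bond orders sum to 3 (valence 4) → 1 H
  atom 6: C, bond orders sum to 3 (valence 4) → 1 H
  atom 7: C, bond orders sum to 4 (valence 4) → 0 H
  atom 8: C, bond orders sum to 3 (valence 4) → 1 H
  atom 9: O, bond orders sum to 2 (valence 2) → 0 H
  atom 10: C, bond orders sum to 4 (valence 4) → 0 H
  atom 11: C, bond orders sum to 3 (valence 4) → 1 H
  atom 12: C, bond orders sum to 3 (valence 4) → 1 H
  atom 13: C, bond orders sum to 3 (valence 4) → 1 H
  atom 14: C, bond orders sum to 3 (valence 4) → 1 H
  atom 15: C, bond orders sum to 3 (valence 4) → 1 H
Total hydrogens: 9.

9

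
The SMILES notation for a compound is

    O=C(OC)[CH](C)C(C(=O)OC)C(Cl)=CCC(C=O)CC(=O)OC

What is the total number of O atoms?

Scan the SMILES for O atoms (remember two-letter symbols like Cl and Br are single atoms).
Oxygen count: 7.

7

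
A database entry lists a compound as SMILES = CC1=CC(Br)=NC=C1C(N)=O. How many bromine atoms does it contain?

Scan the SMILES for Br atoms (remember two-letter symbols like Cl and Br are single atoms).
Bromine count: 1.

1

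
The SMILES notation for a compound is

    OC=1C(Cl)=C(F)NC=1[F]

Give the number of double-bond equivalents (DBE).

3

Molecular formula: C4H2ClF2NO.
DoU = (2C + 2 + N − H − X) / 2, where X is the halogen count and O/S are ignored.
    = (2·4 + 2 + 1 − 2 − 3) / 2 = 6 / 2 = 3.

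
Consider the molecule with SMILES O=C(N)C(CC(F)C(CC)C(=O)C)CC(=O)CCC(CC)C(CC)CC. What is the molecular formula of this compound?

Walk through each heavy atom and fill implicit hydrogens from standard valence (C 4, N 3, O 2, S 2, halogen 1):
  atom 1: O, bond orders sum to 2 (valence 2) → 0 H
  atom 2: C, bond orders sum to 4 (valence 4) → 0 H
  atom 3: N, bond orders sum to 1 (valence 3) → 2 H
  atom 4: C, bond orders sum to 3 (valence 4) → 1 H
  atom 5: C, bond orders sum to 2 (valence 4) → 2 H
  atom 6: C, bond orders sum to 3 (valence 4) → 1 H
  atom 7: F (halogen, monovalent) → 0 H
  atom 8: C, bond orders sum to 3 (valence 4) → 1 H
  atom 9: C, bond orders sum to 2 (valence 4) → 2 H
  atom 10: C, bond orders sum to 1 (valence 4) → 3 H
  atom 11: C, bond orders sum to 4 (valence 4) → 0 H
  atom 12: O, bond orders sum to 2 (valence 2) → 0 H
  atom 13: C, bond orders sum to 1 (valence 4) → 3 H
  atom 14: C, bond orders sum to 2 (valence 4) → 2 H
  atom 15: C, bond orders sum to 4 (valence 4) → 0 H
  atom 16: O, bond orders sum to 2 (valence 2) → 0 H
  atom 17: C, bond orders sum to 2 (valence 4) → 2 H
  atom 18: C, bond orders sum to 2 (valence 4) → 2 H
  atom 19: C, bond orders sum to 3 (valence 4) → 1 H
  atom 20: C, bond orders sum to 2 (valence 4) → 2 H
  atom 21: C, bond orders sum to 1 (valence 4) → 3 H
  atom 22: C, bond orders sum to 3 (valence 4) → 1 H
  atom 23: C, bond orders sum to 2 (valence 4) → 2 H
  atom 24: C, bond orders sum to 1 (valence 4) → 3 H
  atom 25: C, bond orders sum to 2 (valence 4) → 2 H
  atom 26: C, bond orders sum to 1 (valence 4) → 3 H
Totals → C:21, H:38, F:1, N:1, O:3.
In Hill order: C21H38FNO3.

C21H38FNO3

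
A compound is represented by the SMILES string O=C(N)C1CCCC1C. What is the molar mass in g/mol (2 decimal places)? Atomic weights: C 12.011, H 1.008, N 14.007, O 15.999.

127.19 g/mol

First, the molecular formula is C7H13NO (counting implicit H from valence).
  C: 7 × 12.011 = 84.077
  H: 13 × 1.008 = 13.104
  N: 1 × 14.007 = 14.007
  O: 1 × 15.999 = 15.999
Sum: 7×12.011 + 13×1.008 + 1×14.007 + 1×15.999 = 127.187 → 127.19 g/mol.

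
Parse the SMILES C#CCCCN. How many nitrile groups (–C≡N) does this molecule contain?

0

Scan the SMILES for the nitrile motif — none present.
Groups that are present: 1 alkyne, 1 primary amine.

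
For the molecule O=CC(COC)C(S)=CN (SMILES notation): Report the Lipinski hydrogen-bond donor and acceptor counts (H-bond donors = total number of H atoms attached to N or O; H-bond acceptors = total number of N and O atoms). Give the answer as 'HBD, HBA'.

2, 3

Donors: find every N or O and count the H atoms it carries.
  atom 1 (O): bond orders sum to 2 → 0 H
  atom 5 (O): bond orders sum to 2 → 0 H
  atom 10 (N): bond orders sum to 1 → 2 H
Lipinski HBD = 2.
Acceptors: N atoms = 1, O atoms = 2 → HBA = 3.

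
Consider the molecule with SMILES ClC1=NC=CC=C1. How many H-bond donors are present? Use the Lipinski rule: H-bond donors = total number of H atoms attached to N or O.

Donors: find every N or O and count the H atoms it carries.
  atom 3 (N): bond orders sum to 3 → 0 H
Lipinski HBD = 0.

0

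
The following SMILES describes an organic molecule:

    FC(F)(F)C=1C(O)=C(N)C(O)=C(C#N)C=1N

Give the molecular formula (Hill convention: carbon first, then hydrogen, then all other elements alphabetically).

C8H6F3N3O2

Walk through each heavy atom and fill implicit hydrogens from standard valence (C 4, N 3, O 2, S 2, halogen 1):
  atom 1: F (halogen, monovalent) → 0 H
  atom 2: C, bond orders sum to 4 (valence 4) → 0 H
  atom 3: F (halogen, monovalent) → 0 H
  atom 4: F (halogen, monovalent) → 0 H
  atom 5: C, bond orders sum to 4 (valence 4) → 0 H
  atom 6: C, bond orders sum to 4 (valence 4) → 0 H
  atom 7: O, bond orders sum to 1 (valence 2) → 1 H
  atom 8: C, bond orders sum to 4 (valence 4) → 0 H
  atom 9: N, bond orders sum to 1 (valence 3) → 2 H
  atom 10: C, bond orders sum to 4 (valence 4) → 0 H
  atom 11: O, bond orders sum to 1 (valence 2) → 1 H
  atom 12: C, bond orders sum to 4 (valence 4) → 0 H
  atom 13: C, bond orders sum to 4 (valence 4) → 0 H
  atom 14: N, bond orders sum to 3 (valence 3) → 0 H
  atom 15: C, bond orders sum to 4 (valence 4) → 0 H
  atom 16: N, bond orders sum to 1 (valence 3) → 2 H
Totals → C:8, H:6, F:3, N:3, O:2.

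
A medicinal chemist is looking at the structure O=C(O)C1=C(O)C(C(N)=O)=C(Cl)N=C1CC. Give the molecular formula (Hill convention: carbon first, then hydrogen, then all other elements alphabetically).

C9H9ClN2O4

Walk through each heavy atom and fill implicit hydrogens from standard valence (C 4, N 3, O 2, S 2, halogen 1):
  atom 1: O, bond orders sum to 2 (valence 2) → 0 H
  atom 2: C, bond orders sum to 4 (valence 4) → 0 H
  atom 3: O, bond orders sum to 1 (valence 2) → 1 H
  atom 4: C, bond orders sum to 4 (valence 4) → 0 H
  atom 5: C, bond orders sum to 4 (valence 4) → 0 H
  atom 6: O, bond orders sum to 1 (valence 2) → 1 H
  atom 7: C, bond orders sum to 4 (valence 4) → 0 H
  atom 8: C, bond orders sum to 4 (valence 4) → 0 H
  atom 9: N, bond orders sum to 1 (valence 3) → 2 H
  atom 10: O, bond orders sum to 2 (valence 2) → 0 H
  atom 11: C, bond orders sum to 4 (valence 4) → 0 H
  atom 12: Cl (halogen, monovalent) → 0 H
  atom 13: N, bond orders sum to 3 (valence 3) → 0 H
  atom 14: C, bond orders sum to 4 (valence 4) → 0 H
  atom 15: C, bond orders sum to 2 (valence 4) → 2 H
  atom 16: C, bond orders sum to 1 (valence 4) → 3 H
Totals → C:9, H:9, Cl:1, N:2, O:4.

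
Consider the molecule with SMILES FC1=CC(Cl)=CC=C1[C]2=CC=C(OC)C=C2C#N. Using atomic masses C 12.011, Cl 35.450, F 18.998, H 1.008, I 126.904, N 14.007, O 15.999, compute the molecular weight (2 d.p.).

261.68 g/mol

First, the molecular formula is C14H9ClFNO (counting implicit H from valence).
  C: 14 × 12.011 = 168.154
  Cl: 1 × 35.450 = 35.450
  F: 1 × 18.998 = 18.998
  H: 9 × 1.008 = 9.072
  N: 1 × 14.007 = 14.007
  O: 1 × 15.999 = 15.999
Sum: 14×12.011 + 1×35.450 + 1×18.998 + 9×1.008 + 1×14.007 + 1×15.999 = 261.680 → 261.68 g/mol.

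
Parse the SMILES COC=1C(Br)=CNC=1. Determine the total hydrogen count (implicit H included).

Walk through each heavy atom and fill implicit hydrogens from standard valence (C 4, N 3, O 2, S 2, halogen 1):
  atom 1: C, bond orders sum to 1 (valence 4) → 3 H
  atom 2: O, bond orders sum to 2 (valence 2) → 0 H
  atom 3: C, bond orders sum to 4 (valence 4) → 0 H
  atom 4: C, bond orders sum to 4 (valence 4) → 0 H
  atom 5: Br (halogen, monovalent) → 0 H
  atom 6: C, bond orders sum to 3 (valence 4) → 1 H
  atom 7: N, bond orders sum to 2 (valence 3) → 1 H
  atom 8: C, bond orders sum to 3 (valence 4) → 1 H
Total hydrogens: 6.

6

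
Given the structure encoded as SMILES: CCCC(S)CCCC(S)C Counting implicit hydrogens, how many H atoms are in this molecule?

20

Walk through each heavy atom and fill implicit hydrogens from standard valence (C 4, N 3, O 2, S 2, halogen 1):
  atom 1: C, bond orders sum to 1 (valence 4) → 3 H
  atom 2: C, bond orders sum to 2 (valence 4) → 2 H
  atom 3: C, bond orders sum to 2 (valence 4) → 2 H
  atom 4: C, bond orders sum to 3 (valence 4) → 1 H
  atom 5: S, bond orders sum to 1 (valence 2) → 1 H
  atom 6: C, bond orders sum to 2 (valence 4) → 2 H
  atom 7: C, bond orders sum to 2 (valence 4) → 2 H
  atom 8: C, bond orders sum to 2 (valence 4) → 2 H
  atom 9: C, bond orders sum to 3 (valence 4) → 1 H
  atom 10: S, bond orders sum to 1 (valence 2) → 1 H
  atom 11: C, bond orders sum to 1 (valence 4) → 3 H
Total hydrogens: 20.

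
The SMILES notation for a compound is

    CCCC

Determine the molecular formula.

C4H10

Walk through each heavy atom and fill implicit hydrogens from standard valence (C 4, N 3, O 2, S 2, halogen 1):
  atom 1: C, bond orders sum to 1 (valence 4) → 3 H
  atom 2: C, bond orders sum to 2 (valence 4) → 2 H
  atom 3: C, bond orders sum to 2 (valence 4) → 2 H
  atom 4: C, bond orders sum to 1 (valence 4) → 3 H
Totals → C:4, H:10.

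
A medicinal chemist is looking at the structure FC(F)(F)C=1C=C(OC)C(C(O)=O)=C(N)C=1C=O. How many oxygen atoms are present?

Scan the SMILES for O atoms (remember two-letter symbols like Cl and Br are single atoms).
Oxygen count: 4.

4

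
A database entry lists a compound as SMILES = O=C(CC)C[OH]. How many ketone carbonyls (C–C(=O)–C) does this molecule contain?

The ketone motif appears at heavy-atom position 2 in the SMILES.
Other groups present: 1 hydroxyl.
Ketone count: 1.

1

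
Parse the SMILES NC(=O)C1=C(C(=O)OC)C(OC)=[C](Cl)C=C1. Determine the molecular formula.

Walk through each heavy atom and fill implicit hydrogens from standard valence (C 4, N 3, O 2, S 2, halogen 1):
  atom 1: N, bond orders sum to 1 (valence 3) → 2 H
  atom 2: C, bond orders sum to 4 (valence 4) → 0 H
  atom 3: O, bond orders sum to 2 (valence 2) → 0 H
  atom 4: C, bond orders sum to 4 (valence 4) → 0 H
  atom 5: C, bond orders sum to 4 (valence 4) → 0 H
  atom 6: C, bond orders sum to 4 (valence 4) → 0 H
  atom 7: O, bond orders sum to 2 (valence 2) → 0 H
  atom 8: O, bond orders sum to 2 (valence 2) → 0 H
  atom 9: C, bond orders sum to 1 (valence 4) → 3 H
  atom 10: C, bond orders sum to 4 (valence 4) → 0 H
  atom 11: O, bond orders sum to 2 (valence 2) → 0 H
  atom 12: C, bond orders sum to 1 (valence 4) → 3 H
  atom 13: C with explicit H count 0
  atom 14: Cl (halogen, monovalent) → 0 H
  atom 15: C, bond orders sum to 3 (valence 4) → 1 H
  atom 16: C, bond orders sum to 3 (valence 4) → 1 H
Totals → C:10, H:10, Cl:1, N:1, O:4.
In Hill order: C10H10ClNO4.

C10H10ClNO4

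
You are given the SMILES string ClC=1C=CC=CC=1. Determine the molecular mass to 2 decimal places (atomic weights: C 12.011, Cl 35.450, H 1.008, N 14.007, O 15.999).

First, the molecular formula is C6H5Cl (counting implicit H from valence).
  C: 6 × 12.011 = 72.066
  Cl: 1 × 35.450 = 35.450
  H: 5 × 1.008 = 5.040
Sum: 6×12.011 + 1×35.450 + 5×1.008 = 112.556 → 112.56 g/mol.

112.56 g/mol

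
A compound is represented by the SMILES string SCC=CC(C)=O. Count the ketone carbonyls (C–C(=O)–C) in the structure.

The ketone motif appears at heavy-atom position 5 in the SMILES.
Other groups present: 1 alkene, 1 thiol.
Ketone count: 1.

1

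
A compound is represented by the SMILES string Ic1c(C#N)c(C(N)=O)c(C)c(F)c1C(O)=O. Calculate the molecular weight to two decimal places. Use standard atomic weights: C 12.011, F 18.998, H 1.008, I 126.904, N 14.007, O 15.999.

First, the molecular formula is C10H6FIN2O3 (counting implicit H from valence).
  C: 10 × 12.011 = 120.110
  F: 1 × 18.998 = 18.998
  H: 6 × 1.008 = 6.048
  I: 1 × 126.904 = 126.904
  N: 2 × 14.007 = 28.014
  O: 3 × 15.999 = 47.997
Sum: 10×12.011 + 1×18.998 + 6×1.008 + 1×126.904 + 2×14.007 + 3×15.999 = 348.071 → 348.07 g/mol.

348.07 g/mol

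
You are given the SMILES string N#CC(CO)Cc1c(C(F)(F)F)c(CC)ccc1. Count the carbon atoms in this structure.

13

Count every carbon token in the SMILES (each C, including those in ring-closure positions and inside branches).
Carbon count: 13.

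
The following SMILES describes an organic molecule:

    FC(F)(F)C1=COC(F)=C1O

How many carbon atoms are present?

5

Count every carbon token in the SMILES (each C, including those in ring-closure positions and inside branches).
Carbon count: 5.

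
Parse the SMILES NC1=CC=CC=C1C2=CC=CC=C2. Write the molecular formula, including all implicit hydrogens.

C12H11N

Walk through each heavy atom and fill implicit hydrogens from standard valence (C 4, N 3, O 2, S 2, halogen 1):
  atom 1: N, bond orders sum to 1 (valence 3) → 2 H
  atom 2: C, bond orders sum to 4 (valence 4) → 0 H
  atom 3: C, bond orders sum to 3 (valence 4) → 1 H
  atom 4: C, bond orders sum to 3 (valence 4) → 1 H
  atom 5: C, bond orders sum to 3 (valence 4) → 1 H
  atom 6: C, bond orders sum to 3 (valence 4) → 1 H
  atom 7: C, bond orders sum to 4 (valence 4) → 0 H
  atom 8: C, bond orders sum to 4 (valence 4) → 0 H
  atom 9: C, bond orders sum to 3 (valence 4) → 1 H
  atom 10: C, bond orders sum to 3 (valence 4) → 1 H
  atom 11: C, bond orders sum to 3 (valence 4) → 1 H
  atom 12: C, bond orders sum to 3 (valence 4) → 1 H
  atom 13: C, bond orders sum to 3 (valence 4) → 1 H
Totals → C:12, H:11, N:1.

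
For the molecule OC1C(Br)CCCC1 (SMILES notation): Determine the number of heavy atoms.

8

Every atom symbol written in the SMILES (organic subset) is one heavy atom; implicit H are not written.
Heavy atoms by element → Br:1, C:6, O:1.
Total: 8.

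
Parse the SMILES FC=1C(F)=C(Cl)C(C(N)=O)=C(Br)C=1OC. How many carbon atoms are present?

8

Count every carbon token in the SMILES (each C, including those in ring-closure positions and inside branches).
Carbon count: 8.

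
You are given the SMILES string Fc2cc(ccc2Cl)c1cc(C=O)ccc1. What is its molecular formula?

Walk through each heavy atom and fill implicit hydrogens from standard valence (C 4, N 3, O 2, S 2, halogen 1); for lowercase aromatic atoms, an aromatic c carries 1 H when it has two neighbours and 0 H with three, and aromatic n carries 0 H:
  atom 1: F (halogen, monovalent) → 0 H
  atom 2: aromatic c, 3 neighbours → 0 H
  atom 3: aromatic c, 2 neighbours → 1 H
  atom 4: aromatic c, 3 neighbours → 0 H
  atom 5: aromatic c, 2 neighbours → 1 H
  atom 6: aromatic c, 2 neighbours → 1 H
  atom 7: aromatic c, 3 neighbours → 0 H
  atom 8: Cl (halogen, monovalent) → 0 H
  atom 9: aromatic c, 3 neighbours → 0 H
  atom 10: aromatic c, 2 neighbours → 1 H
  atom 11: aromatic c, 3 neighbours → 0 H
  atom 12: C, bond orders sum to 3 (valence 4) → 1 H
  atom 13: O, bond orders sum to 2 (valence 2) → 0 H
  atom 14: aromatic c, 2 neighbours → 1 H
  atom 15: aromatic c, 2 neighbours → 1 H
  atom 16: aromatic c, 2 neighbours → 1 H
Totals → C:13, H:8, Cl:1, F:1, O:1.

C13H8ClFO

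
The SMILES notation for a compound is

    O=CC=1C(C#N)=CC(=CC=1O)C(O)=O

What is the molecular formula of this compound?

Walk through each heavy atom and fill implicit hydrogens from standard valence (C 4, N 3, O 2, S 2, halogen 1):
  atom 1: O, bond orders sum to 2 (valence 2) → 0 H
  atom 2: C, bond orders sum to 3 (valence 4) → 1 H
  atom 3: C, bond orders sum to 4 (valence 4) → 0 H
  atom 4: C, bond orders sum to 4 (valence 4) → 0 H
  atom 5: C, bond orders sum to 4 (valence 4) → 0 H
  atom 6: N, bond orders sum to 3 (valence 3) → 0 H
  atom 7: C, bond orders sum to 3 (valence 4) → 1 H
  atom 8: C, bond orders sum to 4 (valence 4) → 0 H
  atom 9: C, bond orders sum to 3 (valence 4) → 1 H
  atom 10: C, bond orders sum to 4 (valence 4) → 0 H
  atom 11: O, bond orders sum to 1 (valence 2) → 1 H
  atom 12: C, bond orders sum to 4 (valence 4) → 0 H
  atom 13: O, bond orders sum to 1 (valence 2) → 1 H
  atom 14: O, bond orders sum to 2 (valence 2) → 0 H
Totals → C:9, H:5, N:1, O:4.
In Hill order: C9H5NO4.

C9H5NO4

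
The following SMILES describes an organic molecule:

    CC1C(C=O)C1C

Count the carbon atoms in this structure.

Count every carbon token in the SMILES (each C, including those in ring-closure positions and inside branches).
Carbon count: 6.

6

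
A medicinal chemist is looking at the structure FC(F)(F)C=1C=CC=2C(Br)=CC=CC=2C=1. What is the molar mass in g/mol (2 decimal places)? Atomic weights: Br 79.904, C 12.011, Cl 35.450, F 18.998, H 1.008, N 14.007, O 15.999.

First, the molecular formula is C11H6BrF3 (counting implicit H from valence).
  Br: 1 × 79.904 = 79.904
  C: 11 × 12.011 = 132.121
  F: 3 × 18.998 = 56.994
  H: 6 × 1.008 = 6.048
Sum: 1×79.904 + 11×12.011 + 3×18.998 + 6×1.008 = 275.067 → 275.07 g/mol.

275.07 g/mol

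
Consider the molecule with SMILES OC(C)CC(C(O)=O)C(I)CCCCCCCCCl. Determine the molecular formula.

C14H26ClIO3

Walk through each heavy atom and fill implicit hydrogens from standard valence (C 4, N 3, O 2, S 2, halogen 1):
  atom 1: O, bond orders sum to 1 (valence 2) → 1 H
  atom 2: C, bond orders sum to 3 (valence 4) → 1 H
  atom 3: C, bond orders sum to 1 (valence 4) → 3 H
  atom 4: C, bond orders sum to 2 (valence 4) → 2 H
  atom 5: C, bond orders sum to 3 (valence 4) → 1 H
  atom 6: C, bond orders sum to 4 (valence 4) → 0 H
  atom 7: O, bond orders sum to 1 (valence 2) → 1 H
  atom 8: O, bond orders sum to 2 (valence 2) → 0 H
  atom 9: C, bond orders sum to 3 (valence 4) → 1 H
  atom 10: I (halogen, monovalent) → 0 H
  atom 11: C, bond orders sum to 2 (valence 4) → 2 H
  atom 12: C, bond orders sum to 2 (valence 4) → 2 H
  atom 13: C, bond orders sum to 2 (valence 4) → 2 H
  atom 14: C, bond orders sum to 2 (valence 4) → 2 H
  atom 15: C, bond orders sum to 2 (valence 4) → 2 H
  atom 16: C, bond orders sum to 2 (valence 4) → 2 H
  atom 17: C, bond orders sum to 2 (valence 4) → 2 H
  atom 18: C, bond orders sum to 2 (valence 4) → 2 H
  atom 19: Cl (halogen, monovalent) → 0 H
Totals → C:14, H:26, Cl:1, I:1, O:3.
In Hill order: C14H26ClIO3.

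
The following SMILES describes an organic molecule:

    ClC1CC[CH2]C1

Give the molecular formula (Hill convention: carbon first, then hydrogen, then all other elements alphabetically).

Walk through each heavy atom and fill implicit hydrogens from standard valence (C 4, N 3, O 2, S 2, halogen 1):
  atom 1: Cl (halogen, monovalent) → 0 H
  atom 2: C, bond orders sum to 3 (valence 4) → 1 H
  atom 3: C, bond orders sum to 2 (valence 4) → 2 H
  atom 4: C, bond orders sum to 2 (valence 4) → 2 H
  atom 5: C with explicit H count 2
  atom 6: C, bond orders sum to 2 (valence 4) → 2 H
Totals → C:5, H:9, Cl:1.
In Hill order: C5H9Cl.

C5H9Cl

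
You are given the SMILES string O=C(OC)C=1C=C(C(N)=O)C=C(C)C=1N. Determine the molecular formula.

C10H12N2O3

Walk through each heavy atom and fill implicit hydrogens from standard valence (C 4, N 3, O 2, S 2, halogen 1):
  atom 1: O, bond orders sum to 2 (valence 2) → 0 H
  atom 2: C, bond orders sum to 4 (valence 4) → 0 H
  atom 3: O, bond orders sum to 2 (valence 2) → 0 H
  atom 4: C, bond orders sum to 1 (valence 4) → 3 H
  atom 5: C, bond orders sum to 4 (valence 4) → 0 H
  atom 6: C, bond orders sum to 3 (valence 4) → 1 H
  atom 7: C, bond orders sum to 4 (valence 4) → 0 H
  atom 8: C, bond orders sum to 4 (valence 4) → 0 H
  atom 9: N, bond orders sum to 1 (valence 3) → 2 H
  atom 10: O, bond orders sum to 2 (valence 2) → 0 H
  atom 11: C, bond orders sum to 3 (valence 4) → 1 H
  atom 12: C, bond orders sum to 4 (valence 4) → 0 H
  atom 13: C, bond orders sum to 1 (valence 4) → 3 H
  atom 14: C, bond orders sum to 4 (valence 4) → 0 H
  atom 15: N, bond orders sum to 1 (valence 3) → 2 H
Totals → C:10, H:12, N:2, O:3.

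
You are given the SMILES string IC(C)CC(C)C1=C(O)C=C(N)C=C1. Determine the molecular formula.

C11H16INO

Walk through each heavy atom and fill implicit hydrogens from standard valence (C 4, N 3, O 2, S 2, halogen 1):
  atom 1: I (halogen, monovalent) → 0 H
  atom 2: C, bond orders sum to 3 (valence 4) → 1 H
  atom 3: C, bond orders sum to 1 (valence 4) → 3 H
  atom 4: C, bond orders sum to 2 (valence 4) → 2 H
  atom 5: C, bond orders sum to 3 (valence 4) → 1 H
  atom 6: C, bond orders sum to 1 (valence 4) → 3 H
  atom 7: C, bond orders sum to 4 (valence 4) → 0 H
  atom 8: C, bond orders sum to 4 (valence 4) → 0 H
  atom 9: O, bond orders sum to 1 (valence 2) → 1 H
  atom 10: C, bond orders sum to 3 (valence 4) → 1 H
  atom 11: C, bond orders sum to 4 (valence 4) → 0 H
  atom 12: N, bond orders sum to 1 (valence 3) → 2 H
  atom 13: C, bond orders sum to 3 (valence 4) → 1 H
  atom 14: C, bond orders sum to 3 (valence 4) → 1 H
Totals → C:11, H:16, I:1, N:1, O:1.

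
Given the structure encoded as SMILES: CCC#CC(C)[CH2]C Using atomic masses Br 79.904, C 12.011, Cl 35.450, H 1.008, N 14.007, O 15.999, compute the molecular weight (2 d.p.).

110.20 g/mol

First, the molecular formula is C8H14 (counting implicit H from valence).
  C: 8 × 12.011 = 96.088
  H: 14 × 1.008 = 14.112
Sum: 8×12.011 + 14×1.008 = 110.200 → 110.20 g/mol.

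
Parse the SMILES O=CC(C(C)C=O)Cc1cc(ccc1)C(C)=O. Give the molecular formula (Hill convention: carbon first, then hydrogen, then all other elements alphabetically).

Walk through each heavy atom and fill implicit hydrogens from standard valence (C 4, N 3, O 2, S 2, halogen 1); for lowercase aromatic atoms, an aromatic c carries 1 H when it has two neighbours and 0 H with three, and aromatic n carries 0 H:
  atom 1: O, bond orders sum to 2 (valence 2) → 0 H
  atom 2: C, bond orders sum to 3 (valence 4) → 1 H
  atom 3: C, bond orders sum to 3 (valence 4) → 1 H
  atom 4: C, bond orders sum to 3 (valence 4) → 1 H
  atom 5: C, bond orders sum to 1 (valence 4) → 3 H
  atom 6: C, bond orders sum to 3 (valence 4) → 1 H
  atom 7: O, bond orders sum to 2 (valence 2) → 0 H
  atom 8: C, bond orders sum to 2 (valence 4) → 2 H
  atom 9: aromatic c, 3 neighbours → 0 H
  atom 10: aromatic c, 2 neighbours → 1 H
  atom 11: aromatic c, 3 neighbours → 0 H
  atom 12: aromatic c, 2 neighbours → 1 H
  atom 13: aromatic c, 2 neighbours → 1 H
  atom 14: aromatic c, 2 neighbours → 1 H
  atom 15: C, bond orders sum to 4 (valence 4) → 0 H
  atom 16: C, bond orders sum to 1 (valence 4) → 3 H
  atom 17: O, bond orders sum to 2 (valence 2) → 0 H
Totals → C:14, H:16, O:3.

C14H16O3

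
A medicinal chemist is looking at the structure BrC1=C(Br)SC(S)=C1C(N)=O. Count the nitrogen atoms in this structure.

Scan the SMILES for N atoms (remember two-letter symbols like Cl and Br are single atoms).
Nitrogen count: 1.

1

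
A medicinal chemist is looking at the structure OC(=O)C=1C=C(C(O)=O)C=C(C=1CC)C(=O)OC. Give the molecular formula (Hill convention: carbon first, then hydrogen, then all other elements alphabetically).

Walk through each heavy atom and fill implicit hydrogens from standard valence (C 4, N 3, O 2, S 2, halogen 1):
  atom 1: O, bond orders sum to 1 (valence 2) → 1 H
  atom 2: C, bond orders sum to 4 (valence 4) → 0 H
  atom 3: O, bond orders sum to 2 (valence 2) → 0 H
  atom 4: C, bond orders sum to 4 (valence 4) → 0 H
  atom 5: C, bond orders sum to 3 (valence 4) → 1 H
  atom 6: C, bond orders sum to 4 (valence 4) → 0 H
  atom 7: C, bond orders sum to 4 (valence 4) → 0 H
  atom 8: O, bond orders sum to 1 (valence 2) → 1 H
  atom 9: O, bond orders sum to 2 (valence 2) → 0 H
  atom 10: C, bond orders sum to 3 (valence 4) → 1 H
  atom 11: C, bond orders sum to 4 (valence 4) → 0 H
  atom 12: C, bond orders sum to 4 (valence 4) → 0 H
  atom 13: C, bond orders sum to 2 (valence 4) → 2 H
  atom 14: C, bond orders sum to 1 (valence 4) → 3 H
  atom 15: C, bond orders sum to 4 (valence 4) → 0 H
  atom 16: O, bond orders sum to 2 (valence 2) → 0 H
  atom 17: O, bond orders sum to 2 (valence 2) → 0 H
  atom 18: C, bond orders sum to 1 (valence 4) → 3 H
Totals → C:12, H:12, O:6.
In Hill order: C12H12O6.

C12H12O6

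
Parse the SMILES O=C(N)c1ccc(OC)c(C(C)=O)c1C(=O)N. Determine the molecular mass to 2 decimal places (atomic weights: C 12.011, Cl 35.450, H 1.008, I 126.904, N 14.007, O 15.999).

236.23 g/mol

First, the molecular formula is C11H12N2O4 (counting implicit H from valence).
  C: 11 × 12.011 = 132.121
  H: 12 × 1.008 = 12.096
  N: 2 × 14.007 = 28.014
  O: 4 × 15.999 = 63.996
Sum: 11×12.011 + 12×1.008 + 2×14.007 + 4×15.999 = 236.227 → 236.23 g/mol.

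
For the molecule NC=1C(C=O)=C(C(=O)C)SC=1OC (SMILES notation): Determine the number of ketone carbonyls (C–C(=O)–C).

The ketone motif appears at heavy-atom position 7 in the SMILES.
Other groups present: 1 aldehyde, 1 ether, 1 primary amine.
Ketone count: 1.

1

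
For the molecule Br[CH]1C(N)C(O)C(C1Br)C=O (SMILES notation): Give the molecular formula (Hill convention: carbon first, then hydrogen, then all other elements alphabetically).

C6H9Br2NO2

Walk through each heavy atom and fill implicit hydrogens from standard valence (C 4, N 3, O 2, S 2, halogen 1):
  atom 1: Br (halogen, monovalent) → 0 H
  atom 2: C with explicit H count 1
  atom 3: C, bond orders sum to 3 (valence 4) → 1 H
  atom 4: N, bond orders sum to 1 (valence 3) → 2 H
  atom 5: C, bond orders sum to 3 (valence 4) → 1 H
  atom 6: O, bond orders sum to 1 (valence 2) → 1 H
  atom 7: C, bond orders sum to 3 (valence 4) → 1 H
  atom 8: C, bond orders sum to 3 (valence 4) → 1 H
  atom 9: Br (halogen, monovalent) → 0 H
  atom 10: C, bond orders sum to 3 (valence 4) → 1 H
  atom 11: O, bond orders sum to 2 (valence 2) → 0 H
Totals → C:6, H:9, Br:2, N:1, O:2.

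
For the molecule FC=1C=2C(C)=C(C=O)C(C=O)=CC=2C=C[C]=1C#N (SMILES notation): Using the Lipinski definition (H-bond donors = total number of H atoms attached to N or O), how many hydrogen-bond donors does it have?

0

Donors: find every N or O and count the H atoms it carries.
  atom 8 (O): bond orders sum to 2 → 0 H
  atom 11 (O): bond orders sum to 2 → 0 H
  atom 18 (N): bond orders sum to 3 → 0 H
Lipinski HBD = 0.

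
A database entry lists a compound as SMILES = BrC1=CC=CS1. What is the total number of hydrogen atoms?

3

Walk through each heavy atom and fill implicit hydrogens from standard valence (C 4, N 3, O 2, S 2, halogen 1):
  atom 1: Br (halogen, monovalent) → 0 H
  atom 2: C, bond orders sum to 4 (valence 4) → 0 H
  atom 3: C, bond orders sum to 3 (valence 4) → 1 H
  atom 4: C, bond orders sum to 3 (valence 4) → 1 H
  atom 5: C, bond orders sum to 3 (valence 4) → 1 H
  atom 6: S, bond orders sum to 2 (valence 2) → 0 H
Total hydrogens: 3.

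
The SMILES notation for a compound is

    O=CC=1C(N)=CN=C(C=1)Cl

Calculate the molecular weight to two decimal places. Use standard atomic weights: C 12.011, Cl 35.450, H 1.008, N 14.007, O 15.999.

First, the molecular formula is C6H5ClN2O (counting implicit H from valence).
  C: 6 × 12.011 = 72.066
  Cl: 1 × 35.450 = 35.450
  H: 5 × 1.008 = 5.040
  N: 2 × 14.007 = 28.014
  O: 1 × 15.999 = 15.999
Sum: 6×12.011 + 1×35.450 + 5×1.008 + 2×14.007 + 1×15.999 = 156.569 → 156.57 g/mol.

156.57 g/mol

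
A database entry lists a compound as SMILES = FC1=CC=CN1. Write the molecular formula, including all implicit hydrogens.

Walk through each heavy atom and fill implicit hydrogens from standard valence (C 4, N 3, O 2, S 2, halogen 1):
  atom 1: F (halogen, monovalent) → 0 H
  atom 2: C, bond orders sum to 4 (valence 4) → 0 H
  atom 3: C, bond orders sum to 3 (valence 4) → 1 H
  atom 4: C, bond orders sum to 3 (valence 4) → 1 H
  atom 5: C, bond orders sum to 3 (valence 4) → 1 H
  atom 6: N, bond orders sum to 2 (valence 3) → 1 H
Totals → C:4, H:4, F:1, N:1.

C4H4FN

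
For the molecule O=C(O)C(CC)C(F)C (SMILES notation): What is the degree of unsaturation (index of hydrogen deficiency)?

Molecular formula: C6H11FO2.
DoU = (2C + 2 + N − H − X) / 2, where X is the halogen count and O/S are ignored.
    = (2·6 + 2 + 0 − 11 − 1) / 2 = 2 / 2 = 1.

1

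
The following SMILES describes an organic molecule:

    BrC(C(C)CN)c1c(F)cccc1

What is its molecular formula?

C10H13BrFN

Walk through each heavy atom and fill implicit hydrogens from standard valence (C 4, N 3, O 2, S 2, halogen 1); for lowercase aromatic atoms, an aromatic c carries 1 H when it has two neighbours and 0 H with three, and aromatic n carries 0 H:
  atom 1: Br (halogen, monovalent) → 0 H
  atom 2: C, bond orders sum to 3 (valence 4) → 1 H
  atom 3: C, bond orders sum to 3 (valence 4) → 1 H
  atom 4: C, bond orders sum to 1 (valence 4) → 3 H
  atom 5: C, bond orders sum to 2 (valence 4) → 2 H
  atom 6: N, bond orders sum to 1 (valence 3) → 2 H
  atom 7: aromatic c, 3 neighbours → 0 H
  atom 8: aromatic c, 3 neighbours → 0 H
  atom 9: F (halogen, monovalent) → 0 H
  atom 10: aromatic c, 2 neighbours → 1 H
  atom 11: aromatic c, 2 neighbours → 1 H
  atom 12: aromatic c, 2 neighbours → 1 H
  atom 13: aromatic c, 2 neighbours → 1 H
Totals → C:10, H:13, Br:1, F:1, N:1.
In Hill order: C10H13BrFN.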